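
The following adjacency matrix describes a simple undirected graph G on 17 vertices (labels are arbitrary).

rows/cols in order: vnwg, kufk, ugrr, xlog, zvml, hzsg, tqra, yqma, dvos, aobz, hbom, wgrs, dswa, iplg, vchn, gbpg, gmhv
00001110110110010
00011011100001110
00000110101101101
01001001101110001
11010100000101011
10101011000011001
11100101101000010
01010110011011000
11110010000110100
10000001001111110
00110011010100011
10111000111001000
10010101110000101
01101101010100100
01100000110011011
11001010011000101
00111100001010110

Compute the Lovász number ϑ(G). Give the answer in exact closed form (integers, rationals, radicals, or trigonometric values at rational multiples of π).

deg(hbom) = 8; N(hbom) = {ugrr, xlog, tqra, yqma, aobz, wgrs, gbpg, gmhv}.
deg(xlog) = 8; N(xlog) = {kufk, zvml, yqma, dvos, hbom, wgrs, dswa, gmhv}.
Vertex kufk has 8 neighbors: xlog, zvml, tqra, yqma, dvos, iplg, vchn, gbpg.
N(vchn) = {kufk, ugrr, dvos, aobz, dswa, iplg, gbpg, gmhv}, |N(vchn)| = 8.
deg(v) = 8 for all v (|V|=17); Paley(17): SR with (k,λ,μ)=(8,3,4).
A has 3 distinct eigenvalues ≈ [8.0, 1.561553, -2.561553].
With N=17: ϑ(G) = 17·(-(-sqrt(17)/2 - 1/2))/(8−(-sqrt(17)/2 - 1/2)) = sqrt(17).
ϑ(G) ≈ 4.1231.

sqrt(17)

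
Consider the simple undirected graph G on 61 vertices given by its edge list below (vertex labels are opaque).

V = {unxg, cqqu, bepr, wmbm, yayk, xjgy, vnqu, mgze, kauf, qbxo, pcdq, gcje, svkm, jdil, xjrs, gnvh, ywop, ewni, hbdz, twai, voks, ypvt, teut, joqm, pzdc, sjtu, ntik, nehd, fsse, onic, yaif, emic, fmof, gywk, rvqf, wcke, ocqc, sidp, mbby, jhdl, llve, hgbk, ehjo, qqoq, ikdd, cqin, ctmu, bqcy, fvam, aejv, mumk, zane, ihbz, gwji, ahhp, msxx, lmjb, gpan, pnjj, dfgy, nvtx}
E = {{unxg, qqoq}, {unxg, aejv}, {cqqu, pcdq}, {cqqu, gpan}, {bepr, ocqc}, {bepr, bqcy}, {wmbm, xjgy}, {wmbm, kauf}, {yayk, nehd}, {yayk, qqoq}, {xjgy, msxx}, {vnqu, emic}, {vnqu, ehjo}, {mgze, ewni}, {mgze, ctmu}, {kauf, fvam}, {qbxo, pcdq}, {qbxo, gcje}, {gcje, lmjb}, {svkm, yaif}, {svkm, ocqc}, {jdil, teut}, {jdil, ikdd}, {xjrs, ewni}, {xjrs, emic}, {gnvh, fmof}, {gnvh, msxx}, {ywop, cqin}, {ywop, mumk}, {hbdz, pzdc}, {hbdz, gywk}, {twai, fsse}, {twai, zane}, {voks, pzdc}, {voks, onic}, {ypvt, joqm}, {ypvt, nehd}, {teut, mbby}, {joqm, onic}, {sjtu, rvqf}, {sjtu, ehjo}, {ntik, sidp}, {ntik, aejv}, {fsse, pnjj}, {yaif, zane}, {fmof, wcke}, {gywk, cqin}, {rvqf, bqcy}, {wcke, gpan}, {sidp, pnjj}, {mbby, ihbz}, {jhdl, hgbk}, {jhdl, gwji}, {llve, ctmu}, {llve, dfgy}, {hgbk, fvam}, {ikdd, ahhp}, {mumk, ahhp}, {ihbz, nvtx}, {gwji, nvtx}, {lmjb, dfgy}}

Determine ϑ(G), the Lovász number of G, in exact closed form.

N(unxg) = {qqoq, aejv}, |N(unxg)| = 2.
N(voks) = {pzdc, onic}, |N(voks)| = 2.
Vertex zane has 2 neighbors: twai, yaif.
Vertex kauf has 2 neighbors: wmbm, fvam.
61-vertex 2-regular graph: this is C_{61}, the 61-cycle.
The 31 distinct eigenvalues: [2.0, 1.9894, 1.95771, 1.90527, 1.83263, 1.74057, 1.63006, 1.50226, 1.35855, 1.20043, 1.02959, 0.84783, 0.65708, 0.45938, 0.2568, 0.0515, -0.15435, -0.35856, -0.55897, -0.75346, -0.93995, -1.11649, -1.28119, -1.4323, -1.56824, -1.68755, -1.78897, -1.87143, -1.93406, -1.97618, -1.99735].
With N=61: ϑ(G) = 61·(-(-1)*2*cos(pi/61))/(2−(-2*cos(pi/61))) = 61*cos(pi/61)/(cos(pi/61) + 1).
Numerically 30.4798.
30 ≤ 61*cos(pi/61)/(cos(pi/61) + 1) ≤ 31: both strict.

61*cos(pi/61)/(cos(pi/61) + 1)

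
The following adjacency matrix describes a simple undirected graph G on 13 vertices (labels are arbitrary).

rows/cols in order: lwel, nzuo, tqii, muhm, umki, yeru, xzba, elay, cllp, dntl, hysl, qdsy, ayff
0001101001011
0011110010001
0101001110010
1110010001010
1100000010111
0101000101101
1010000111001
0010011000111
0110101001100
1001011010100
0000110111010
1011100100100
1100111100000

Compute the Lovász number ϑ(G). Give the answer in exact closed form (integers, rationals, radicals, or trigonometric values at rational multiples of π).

Vertex muhm has 6 neighbors: lwel, nzuo, tqii, yeru, dntl, qdsy.
Vertex dntl has 6 neighbors: lwel, muhm, yeru, xzba, cllp, hysl.
Vertex ayff has 6 neighbors: lwel, nzuo, umki, yeru, xzba, elay.
deg(lwel) = 6; N(lwel) = {muhm, umki, xzba, dntl, qdsy, ayff}.
deg(v) = 6 for all v (|V|=13); strongly regular (13,6,2,3).
A has 3 distinct eigenvalues ≈ [6.0, 1.302776, -2.302776].
With N=13: ϑ(G) = 13·(-(-sqrt(13)/2 - 1/2))/(6−(-sqrt(13)/2 - 1/2)) = sqrt(13).
Numerically 3.605551.

sqrt(13)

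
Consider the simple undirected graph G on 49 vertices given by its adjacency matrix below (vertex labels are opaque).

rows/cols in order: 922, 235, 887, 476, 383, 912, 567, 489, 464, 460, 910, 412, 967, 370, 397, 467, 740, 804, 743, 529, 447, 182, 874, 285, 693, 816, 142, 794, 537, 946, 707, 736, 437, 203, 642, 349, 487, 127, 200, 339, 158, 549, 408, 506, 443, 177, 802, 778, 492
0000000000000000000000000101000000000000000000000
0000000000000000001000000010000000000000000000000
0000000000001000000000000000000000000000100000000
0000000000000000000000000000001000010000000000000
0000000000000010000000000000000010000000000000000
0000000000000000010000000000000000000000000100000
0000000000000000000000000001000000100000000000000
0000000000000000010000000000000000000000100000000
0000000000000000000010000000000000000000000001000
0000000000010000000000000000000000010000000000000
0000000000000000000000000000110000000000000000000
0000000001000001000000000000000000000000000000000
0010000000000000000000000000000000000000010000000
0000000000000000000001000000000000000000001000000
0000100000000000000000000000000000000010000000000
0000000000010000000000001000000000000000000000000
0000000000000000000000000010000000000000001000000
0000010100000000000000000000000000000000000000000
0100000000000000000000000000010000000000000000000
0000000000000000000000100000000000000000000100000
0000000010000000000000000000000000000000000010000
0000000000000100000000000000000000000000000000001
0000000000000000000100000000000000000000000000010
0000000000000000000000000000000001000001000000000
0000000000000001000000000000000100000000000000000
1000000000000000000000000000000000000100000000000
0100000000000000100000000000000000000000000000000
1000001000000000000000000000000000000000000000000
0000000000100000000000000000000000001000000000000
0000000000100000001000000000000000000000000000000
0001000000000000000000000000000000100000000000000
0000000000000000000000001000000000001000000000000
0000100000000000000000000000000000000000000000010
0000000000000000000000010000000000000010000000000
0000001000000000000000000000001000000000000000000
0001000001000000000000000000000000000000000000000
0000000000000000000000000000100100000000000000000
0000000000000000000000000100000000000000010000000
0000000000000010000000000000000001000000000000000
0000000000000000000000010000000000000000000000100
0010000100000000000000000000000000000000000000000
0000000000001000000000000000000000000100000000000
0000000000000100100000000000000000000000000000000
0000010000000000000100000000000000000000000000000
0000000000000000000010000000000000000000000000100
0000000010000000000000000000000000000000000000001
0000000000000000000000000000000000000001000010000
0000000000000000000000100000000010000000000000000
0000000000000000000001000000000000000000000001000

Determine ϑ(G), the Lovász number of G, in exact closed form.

49*cos(pi/49)/(cos(pi/49) + 1)

Vertex 529 has 2 neighbors: 874, 506.
deg(467) = 2; N(467) = {412, 693}.
deg(794) = 2; N(794) = {922, 567}.
N(887) = {967, 158}, |N(887)| = 2.
49-vertex 2-regular graph: this is C_{49}, the 49-cycle.
The 25 distinct eigenvalues: [2.0, 1.98358, 1.93459, 1.853834, 1.742637, 1.602827, 1.436699, 1.24698, 1.036785, 0.809567, 0.569055, 0.3192, 0.064103, -0.192046, -0.445042, -0.69073, -0.925077, -1.144233, -1.344602, -1.522892, -1.676176, -1.801938, -1.898111, -1.963118, -1.995891].
Lovász (edge-transitive): ϑ = −49·(-2*cos(pi/49))/((2)−(-2*cos(pi/49))) = 49*cos(pi/49)/(cos(pi/49) + 1).
= 24.474805178… (decimal).
Sandwich: α(G)=24 ≤ ϑ(G)=49*cos(pi/49)/(cos(pi/49) + 1) ≤ χ(Ḡ)=25 (both strict).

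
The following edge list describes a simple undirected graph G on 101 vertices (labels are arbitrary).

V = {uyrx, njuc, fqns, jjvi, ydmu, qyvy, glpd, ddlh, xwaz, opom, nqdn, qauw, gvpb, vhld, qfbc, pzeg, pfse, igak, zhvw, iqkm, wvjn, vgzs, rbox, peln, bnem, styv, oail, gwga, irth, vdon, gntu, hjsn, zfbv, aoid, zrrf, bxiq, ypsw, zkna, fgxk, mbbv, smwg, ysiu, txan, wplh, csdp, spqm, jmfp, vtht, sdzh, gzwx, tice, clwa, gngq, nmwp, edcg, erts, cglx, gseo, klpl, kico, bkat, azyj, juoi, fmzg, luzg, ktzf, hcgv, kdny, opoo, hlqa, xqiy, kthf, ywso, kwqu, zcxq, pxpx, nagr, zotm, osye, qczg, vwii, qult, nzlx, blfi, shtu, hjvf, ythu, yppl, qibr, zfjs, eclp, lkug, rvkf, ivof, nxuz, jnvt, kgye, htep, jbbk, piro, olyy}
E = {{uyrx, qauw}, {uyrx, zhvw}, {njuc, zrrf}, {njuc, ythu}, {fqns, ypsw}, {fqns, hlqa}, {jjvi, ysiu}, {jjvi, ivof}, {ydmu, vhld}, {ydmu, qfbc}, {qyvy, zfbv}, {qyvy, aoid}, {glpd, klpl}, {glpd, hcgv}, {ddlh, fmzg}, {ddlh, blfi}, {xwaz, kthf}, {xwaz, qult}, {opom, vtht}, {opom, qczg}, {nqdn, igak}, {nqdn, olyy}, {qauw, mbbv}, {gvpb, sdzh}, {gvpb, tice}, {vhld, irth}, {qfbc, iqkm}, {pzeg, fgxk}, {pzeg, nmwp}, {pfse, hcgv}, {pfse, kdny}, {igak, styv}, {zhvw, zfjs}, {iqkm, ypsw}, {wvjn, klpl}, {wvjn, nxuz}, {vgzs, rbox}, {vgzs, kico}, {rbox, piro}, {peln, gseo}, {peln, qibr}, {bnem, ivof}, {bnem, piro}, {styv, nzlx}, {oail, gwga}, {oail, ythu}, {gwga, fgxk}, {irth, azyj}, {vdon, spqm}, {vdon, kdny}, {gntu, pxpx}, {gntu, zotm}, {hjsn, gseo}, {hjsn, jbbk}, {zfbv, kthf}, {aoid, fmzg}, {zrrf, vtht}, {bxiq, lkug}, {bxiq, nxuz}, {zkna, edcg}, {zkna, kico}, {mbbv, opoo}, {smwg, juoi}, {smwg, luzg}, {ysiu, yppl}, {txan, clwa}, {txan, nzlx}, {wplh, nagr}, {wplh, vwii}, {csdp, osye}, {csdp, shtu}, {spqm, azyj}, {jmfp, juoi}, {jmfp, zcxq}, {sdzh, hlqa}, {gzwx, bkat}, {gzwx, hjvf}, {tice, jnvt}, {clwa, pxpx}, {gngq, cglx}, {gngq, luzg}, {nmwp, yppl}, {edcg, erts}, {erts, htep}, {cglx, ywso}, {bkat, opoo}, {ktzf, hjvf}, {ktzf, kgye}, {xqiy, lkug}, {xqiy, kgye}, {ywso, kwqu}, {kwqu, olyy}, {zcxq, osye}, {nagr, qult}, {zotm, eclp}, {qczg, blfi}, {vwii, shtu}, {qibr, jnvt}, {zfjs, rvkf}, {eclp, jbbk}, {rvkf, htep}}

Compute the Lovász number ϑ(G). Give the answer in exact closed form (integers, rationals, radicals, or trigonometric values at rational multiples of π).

N(gntu) = {pxpx, zotm}, |N(gntu)| = 2.
N(klpl) = {glpd, wvjn}, |N(klpl)| = 2.
deg(vtht) = 2; N(vtht) = {opom, zrrf}.
N(zfbv) = {qyvy, kthf}, |N(zfbv)| = 2.
deg(v) = 2 for all v (|V|=101); the odd cycle C_{101}.
A has 51 distinct eigenvalues ≈ [2.0, 1.996131, 1.98454, 1.96527, 1.938398, 1.904026, 1.862288, 1.813345, 1.757387, 1.694629, 1.625316, 1.549714, 1.468117, 1.38084, 1.288221, 1.190618, 1.088408, 0.981988, 0.871769, 0.758177, 0.641652, 0.522644, 0.401614, 0.279031, 0.155368, 0.031104, -0.093281, -0.217304, -0.340487, -0.462353, -0.582429, -0.700253, -0.815367, -0.927327, -1.035699, -1.140065, -1.240019, -1.335176, -1.425168, -1.509646, -1.588283, -1.660776, -1.726843, -1.78623, -1.838706, -1.884069, -1.922142, -1.952779, -1.975861, -1.991299, -1.999033].
Lovász: ϑ = −101(-2*cos(pi/101))/(2+-(-1)*2*cos(pi/101)) = 101*cos(pi/101)/(cos(pi/101) + 1).
ϑ(G) ≈ 50.487783.
α=50, χ(Ḡ)=51; ϑ=101*cos(pi/101)/(cos(pi/101) + 1) lies between (both strict).

101*cos(pi/101)/(cos(pi/101) + 1)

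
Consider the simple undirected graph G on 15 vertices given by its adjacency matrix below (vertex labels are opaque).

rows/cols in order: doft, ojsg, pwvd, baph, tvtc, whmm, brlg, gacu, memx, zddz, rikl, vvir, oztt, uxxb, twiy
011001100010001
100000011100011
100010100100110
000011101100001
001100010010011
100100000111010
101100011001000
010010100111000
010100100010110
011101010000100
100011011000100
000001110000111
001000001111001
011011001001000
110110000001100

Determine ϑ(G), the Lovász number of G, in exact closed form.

Vertex ojsg has 6 neighbors: doft, gacu, memx, zddz, uxxb, twiy.
Vertex oztt has 6 neighbors: pwvd, memx, zddz, rikl, vvir, twiy.
N(tvtc) = {pwvd, baph, gacu, rikl, uxxb, twiy}, |N(tvtc)| = 6.
Vertex memx has 6 neighbors: ojsg, baph, brlg, rikl, oztt, uxxb.
deg(v) = 6 for all v (|V|=15); this is K(6,2), the Kneser graph.
spec(A) ≈ [6.0, 1.0, -3.0] (distinct, 6 d.p.).
λ_max=6, λ_min=-3; ϑ = −15·λ_min/(λ_max−λ_min) = 5.
= 5.00000000… (decimal).

5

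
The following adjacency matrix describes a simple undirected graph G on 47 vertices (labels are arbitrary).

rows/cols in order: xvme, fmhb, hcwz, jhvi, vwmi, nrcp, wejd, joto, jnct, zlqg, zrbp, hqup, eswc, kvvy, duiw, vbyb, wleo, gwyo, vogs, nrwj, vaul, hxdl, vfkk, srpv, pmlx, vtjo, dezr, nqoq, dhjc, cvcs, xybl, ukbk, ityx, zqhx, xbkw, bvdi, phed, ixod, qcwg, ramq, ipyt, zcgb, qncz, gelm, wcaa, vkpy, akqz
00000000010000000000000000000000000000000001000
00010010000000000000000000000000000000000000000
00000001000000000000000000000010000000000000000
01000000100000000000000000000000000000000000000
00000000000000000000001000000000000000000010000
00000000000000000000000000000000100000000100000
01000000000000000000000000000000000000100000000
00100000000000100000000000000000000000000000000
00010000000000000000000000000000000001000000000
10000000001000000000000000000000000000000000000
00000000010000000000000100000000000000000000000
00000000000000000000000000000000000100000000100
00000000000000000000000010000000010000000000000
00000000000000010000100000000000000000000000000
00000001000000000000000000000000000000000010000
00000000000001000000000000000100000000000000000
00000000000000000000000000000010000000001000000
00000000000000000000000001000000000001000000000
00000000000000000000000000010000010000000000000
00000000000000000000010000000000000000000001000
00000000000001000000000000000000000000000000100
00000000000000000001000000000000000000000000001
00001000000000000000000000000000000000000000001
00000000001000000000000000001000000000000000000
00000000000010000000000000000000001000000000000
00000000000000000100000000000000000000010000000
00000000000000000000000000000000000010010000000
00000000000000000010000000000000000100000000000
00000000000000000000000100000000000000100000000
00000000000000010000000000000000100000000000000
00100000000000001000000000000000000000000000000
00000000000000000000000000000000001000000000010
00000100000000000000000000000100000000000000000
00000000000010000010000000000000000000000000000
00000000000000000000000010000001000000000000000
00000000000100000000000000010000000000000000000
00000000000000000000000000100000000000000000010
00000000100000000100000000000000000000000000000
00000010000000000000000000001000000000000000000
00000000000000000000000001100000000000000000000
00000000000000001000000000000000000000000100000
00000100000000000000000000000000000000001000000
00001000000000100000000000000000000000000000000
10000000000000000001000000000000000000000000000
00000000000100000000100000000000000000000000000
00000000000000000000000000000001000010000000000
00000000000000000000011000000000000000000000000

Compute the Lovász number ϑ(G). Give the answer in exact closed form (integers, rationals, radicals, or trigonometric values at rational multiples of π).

47*cos(pi/47)/(cos(pi/47) + 1)

N(xbkw) = {pmlx, ukbk}, |N(xbkw)| = 2.
Vertex fmhb has 2 neighbors: jhvi, wejd.
N(ukbk) = {xbkw, vkpy}, |N(ukbk)| = 2.
N(hcwz) = {joto, xybl}, |N(hcwz)| = 2.
47-vertex 2-regular graph: connected 2-regular on 47 ⇒ C_{47}.
Distinct eigenvalues (to 5 d.p.): [2.0, 1.98215, 1.92894, 1.8413, 1.7208, 1.5696, 1.39038, 1.18636, 0.96116, 0.71882, 0.46364, 0.20019, -0.06683, -0.33266, -0.59255, -0.84187, -1.07616, -1.29126, -1.4833, -1.64888, -1.78504, -1.88934, -1.95992, -1.99553].
−47·(-2*cos(pi/47)) / ((2)−(-2*cos(pi/47))) = 47*cos(pi/47)/(cos(pi/47) + 1) = ϑ(G).
ϑ(G) ≈ 23.47373.
Sandwich: α(G)=23 ≤ ϑ(G)=47*cos(pi/47)/(cos(pi/47) + 1) ≤ χ(Ḡ)=24 (both strict).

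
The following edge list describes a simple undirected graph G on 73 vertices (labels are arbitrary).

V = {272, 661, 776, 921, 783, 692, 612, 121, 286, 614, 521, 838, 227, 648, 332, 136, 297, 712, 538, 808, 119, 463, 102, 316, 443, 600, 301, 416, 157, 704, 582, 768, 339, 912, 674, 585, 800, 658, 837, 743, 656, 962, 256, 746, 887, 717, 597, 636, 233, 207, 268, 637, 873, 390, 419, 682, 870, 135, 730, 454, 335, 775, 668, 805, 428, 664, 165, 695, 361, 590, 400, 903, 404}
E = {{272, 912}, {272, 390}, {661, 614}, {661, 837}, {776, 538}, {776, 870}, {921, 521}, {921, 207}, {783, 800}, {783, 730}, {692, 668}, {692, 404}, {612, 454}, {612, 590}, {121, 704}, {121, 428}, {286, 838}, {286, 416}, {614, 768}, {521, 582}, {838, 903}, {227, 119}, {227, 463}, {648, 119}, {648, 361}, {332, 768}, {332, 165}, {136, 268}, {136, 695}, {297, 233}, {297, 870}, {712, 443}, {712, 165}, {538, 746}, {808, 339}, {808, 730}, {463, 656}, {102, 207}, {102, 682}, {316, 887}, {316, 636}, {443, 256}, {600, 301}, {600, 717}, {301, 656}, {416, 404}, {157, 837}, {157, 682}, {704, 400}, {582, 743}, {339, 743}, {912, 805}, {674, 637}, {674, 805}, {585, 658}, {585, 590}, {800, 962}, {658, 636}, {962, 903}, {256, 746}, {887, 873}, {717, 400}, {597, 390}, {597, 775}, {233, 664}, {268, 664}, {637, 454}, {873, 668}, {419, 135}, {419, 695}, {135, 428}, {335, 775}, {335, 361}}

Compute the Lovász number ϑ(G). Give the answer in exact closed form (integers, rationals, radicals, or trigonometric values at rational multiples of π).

73*cos(pi/73)/(cos(pi/73) + 1)

N(316) = {887, 636}, |N(316)| = 2.
Vertex 887 has 2 neighbors: 316, 873.
deg(404) = 2; N(404) = {692, 416}.
N(838) = {286, 903}, |N(838)| = 2.
Every vertex has degree 2 (N=73); connected 2-regular on 73 ⇒ C_{73}.
The 37 distinct eigenvalues: [2.0, 1.992596, 1.97044, 1.933696, 1.882635, 1.817635, 1.739179, 1.647846, 1.544313, 1.429347, 1.303798, 1.168596, 1.024743, 0.873302, 0.715396, 0.552194, 0.384903, 0.214763, 0.043032, -0.129017, -0.300111, -0.468983, -0.634383, -0.795086, -0.949902, -1.097686, -1.237343, -1.367839, -1.488208, -1.597559, -1.695082, -1.780055, -1.85185, -1.909934, -1.953877, -1.983355, -1.998148].
Lovász: ϑ = −73(-2*cos(pi/73))/(2+-(-1)*2*cos(pi/73)) = 73*cos(pi/73)/(cos(pi/73) + 1).
≈ 36.48309477 (to 8 d.p.).
Lovász sandwich 36 ≤ 73*cos(pi/73)/(cos(pi/73) + 1) ≤ 37: both strict.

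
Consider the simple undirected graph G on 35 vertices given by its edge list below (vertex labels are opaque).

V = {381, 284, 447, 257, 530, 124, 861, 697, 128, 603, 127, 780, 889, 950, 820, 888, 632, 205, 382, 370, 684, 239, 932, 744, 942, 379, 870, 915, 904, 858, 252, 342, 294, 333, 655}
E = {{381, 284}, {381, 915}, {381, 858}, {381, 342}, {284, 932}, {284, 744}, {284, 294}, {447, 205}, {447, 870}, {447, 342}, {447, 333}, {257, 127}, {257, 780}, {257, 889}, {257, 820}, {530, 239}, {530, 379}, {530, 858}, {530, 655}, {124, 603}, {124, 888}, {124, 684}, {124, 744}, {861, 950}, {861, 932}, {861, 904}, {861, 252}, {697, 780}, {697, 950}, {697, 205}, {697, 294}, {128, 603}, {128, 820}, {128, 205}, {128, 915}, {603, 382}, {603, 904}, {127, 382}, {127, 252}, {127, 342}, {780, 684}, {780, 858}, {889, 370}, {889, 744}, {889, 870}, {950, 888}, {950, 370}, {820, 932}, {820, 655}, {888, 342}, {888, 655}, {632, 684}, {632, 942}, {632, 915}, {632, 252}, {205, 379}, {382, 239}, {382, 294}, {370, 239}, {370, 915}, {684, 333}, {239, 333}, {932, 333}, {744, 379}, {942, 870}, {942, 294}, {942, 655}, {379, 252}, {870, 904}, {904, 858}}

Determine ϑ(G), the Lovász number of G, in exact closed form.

N(697) = {780, 950, 205, 294}, |N(697)| = 4.
Vertex 603 has 4 neighbors: 124, 128, 382, 904.
Vertex 284 has 4 neighbors: 381, 932, 744, 294.
deg(950) = 4; N(950) = {861, 697, 888, 370}.
Every vertex has degree 4 (N=35); Kneser-type, 3-subsets of [7].
Distinct eigenvalues (to 6 d.p.): [4.0, 2.0, -1.0, -3.0].
Lovász (edge-transitive): ϑ = −35·(-3)/((4)−(-3)) = 15.
= 15.00000… (decimal).

15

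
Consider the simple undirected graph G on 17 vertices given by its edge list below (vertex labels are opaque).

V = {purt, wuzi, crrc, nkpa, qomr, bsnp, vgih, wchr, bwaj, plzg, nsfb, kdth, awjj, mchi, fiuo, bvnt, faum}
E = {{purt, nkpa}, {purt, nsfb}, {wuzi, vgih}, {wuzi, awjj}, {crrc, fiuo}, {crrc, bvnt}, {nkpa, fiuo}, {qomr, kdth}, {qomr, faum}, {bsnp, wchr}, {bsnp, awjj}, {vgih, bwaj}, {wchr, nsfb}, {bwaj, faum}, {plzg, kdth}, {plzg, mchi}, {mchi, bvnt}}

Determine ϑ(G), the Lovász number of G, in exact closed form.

17*cos(pi/17)/(cos(pi/17) + 1)

deg(nsfb) = 2; N(nsfb) = {purt, wchr}.
deg(crrc) = 2; N(crrc) = {fiuo, bvnt}.
deg(bvnt) = 2; N(bvnt) = {crrc, mchi}.
deg(plzg) = 2; N(plzg) = {kdth, mchi}.
G on 17 vertices is 2-regular; this is C_{17}, the 17-cycle.
spec(A) ≈ [2.0, 1.86494, 1.47802, 0.89148, 0.18454, -0.54733, -1.20527, -1.70043, -1.96595] (distinct, 5 d.p.).
λ_max=2, λ_min=-2*cos(pi/17); ϑ = −17·λ_min/(λ_max−λ_min) = 17*cos(pi/17)/(cos(pi/17) + 1).
Numerically 8.42701431.
8 ≤ 17*cos(pi/17)/(cos(pi/17) + 1) ≤ 9: both strict.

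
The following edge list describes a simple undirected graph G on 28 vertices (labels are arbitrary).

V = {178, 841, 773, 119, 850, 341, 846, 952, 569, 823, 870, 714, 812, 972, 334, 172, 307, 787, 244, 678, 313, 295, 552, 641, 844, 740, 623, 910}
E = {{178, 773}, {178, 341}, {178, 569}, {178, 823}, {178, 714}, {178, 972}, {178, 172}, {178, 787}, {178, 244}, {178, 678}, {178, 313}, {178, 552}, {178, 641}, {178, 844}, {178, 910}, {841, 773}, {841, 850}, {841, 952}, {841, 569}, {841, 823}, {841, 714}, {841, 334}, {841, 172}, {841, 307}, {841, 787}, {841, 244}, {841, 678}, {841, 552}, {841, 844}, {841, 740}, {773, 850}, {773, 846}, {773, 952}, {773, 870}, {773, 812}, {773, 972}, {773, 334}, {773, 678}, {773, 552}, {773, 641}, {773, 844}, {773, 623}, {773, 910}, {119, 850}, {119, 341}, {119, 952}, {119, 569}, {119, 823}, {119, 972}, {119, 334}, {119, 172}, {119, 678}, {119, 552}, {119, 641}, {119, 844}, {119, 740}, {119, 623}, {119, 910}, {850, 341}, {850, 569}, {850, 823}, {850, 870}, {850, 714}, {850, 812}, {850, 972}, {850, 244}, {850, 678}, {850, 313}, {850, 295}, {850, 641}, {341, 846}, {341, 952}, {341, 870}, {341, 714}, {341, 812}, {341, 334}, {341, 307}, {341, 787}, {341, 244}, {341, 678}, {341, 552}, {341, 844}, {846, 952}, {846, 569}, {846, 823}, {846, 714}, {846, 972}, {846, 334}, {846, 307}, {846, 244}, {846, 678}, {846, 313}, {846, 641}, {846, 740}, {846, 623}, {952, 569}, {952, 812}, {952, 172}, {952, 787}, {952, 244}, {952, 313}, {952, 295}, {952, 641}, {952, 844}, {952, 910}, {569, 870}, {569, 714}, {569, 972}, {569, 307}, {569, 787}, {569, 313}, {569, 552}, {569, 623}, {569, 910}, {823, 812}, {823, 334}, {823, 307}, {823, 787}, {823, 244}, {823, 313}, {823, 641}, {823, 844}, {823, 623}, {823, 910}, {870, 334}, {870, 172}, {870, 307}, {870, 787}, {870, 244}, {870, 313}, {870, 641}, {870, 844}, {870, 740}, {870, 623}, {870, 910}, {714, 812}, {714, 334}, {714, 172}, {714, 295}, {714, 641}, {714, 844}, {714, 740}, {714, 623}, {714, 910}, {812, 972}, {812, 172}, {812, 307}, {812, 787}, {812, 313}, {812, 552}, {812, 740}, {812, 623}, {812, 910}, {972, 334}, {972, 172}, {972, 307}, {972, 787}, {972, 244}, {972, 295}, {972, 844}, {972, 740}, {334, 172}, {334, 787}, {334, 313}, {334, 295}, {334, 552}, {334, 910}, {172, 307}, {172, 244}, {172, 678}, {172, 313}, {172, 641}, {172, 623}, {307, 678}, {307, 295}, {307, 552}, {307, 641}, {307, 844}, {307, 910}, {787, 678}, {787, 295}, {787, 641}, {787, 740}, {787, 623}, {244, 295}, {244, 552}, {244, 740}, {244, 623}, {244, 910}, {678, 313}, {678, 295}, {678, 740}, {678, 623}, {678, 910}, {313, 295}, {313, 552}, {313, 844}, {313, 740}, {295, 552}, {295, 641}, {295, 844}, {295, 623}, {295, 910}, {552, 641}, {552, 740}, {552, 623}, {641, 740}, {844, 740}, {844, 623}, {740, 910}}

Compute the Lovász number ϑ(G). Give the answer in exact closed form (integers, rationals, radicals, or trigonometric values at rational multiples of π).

deg(641) = 15; N(641) = {178, 773, 119, 850, 846, 952, 823, 870, 714, 172, 307, 787, 295, 552, 740}.
deg(773) = 15; N(773) = {178, 841, 850, 846, 952, 870, 812, 972, 334, 678, 552, 641, 844, 623, 910}.
deg(812) = 15; N(812) = {773, 850, 341, 952, 823, 714, 972, 172, 307, 787, 313, 552, 740, 623, 910}.
deg(972) = 15; N(972) = {178, 773, 119, 850, 846, 569, 812, 334, 172, 307, 787, 244, 295, 844, 740}.
Every vertex has degree 15 (N=28); this is K(8,2), the Kneser graph.
A has 3 distinct eigenvalues ≈ [15.0, 1.0, -5.0].
With N=28: ϑ(G) = 28·(-1*(-5))/(15−(-5)) = 7.
= 7.0000… (decimal).

7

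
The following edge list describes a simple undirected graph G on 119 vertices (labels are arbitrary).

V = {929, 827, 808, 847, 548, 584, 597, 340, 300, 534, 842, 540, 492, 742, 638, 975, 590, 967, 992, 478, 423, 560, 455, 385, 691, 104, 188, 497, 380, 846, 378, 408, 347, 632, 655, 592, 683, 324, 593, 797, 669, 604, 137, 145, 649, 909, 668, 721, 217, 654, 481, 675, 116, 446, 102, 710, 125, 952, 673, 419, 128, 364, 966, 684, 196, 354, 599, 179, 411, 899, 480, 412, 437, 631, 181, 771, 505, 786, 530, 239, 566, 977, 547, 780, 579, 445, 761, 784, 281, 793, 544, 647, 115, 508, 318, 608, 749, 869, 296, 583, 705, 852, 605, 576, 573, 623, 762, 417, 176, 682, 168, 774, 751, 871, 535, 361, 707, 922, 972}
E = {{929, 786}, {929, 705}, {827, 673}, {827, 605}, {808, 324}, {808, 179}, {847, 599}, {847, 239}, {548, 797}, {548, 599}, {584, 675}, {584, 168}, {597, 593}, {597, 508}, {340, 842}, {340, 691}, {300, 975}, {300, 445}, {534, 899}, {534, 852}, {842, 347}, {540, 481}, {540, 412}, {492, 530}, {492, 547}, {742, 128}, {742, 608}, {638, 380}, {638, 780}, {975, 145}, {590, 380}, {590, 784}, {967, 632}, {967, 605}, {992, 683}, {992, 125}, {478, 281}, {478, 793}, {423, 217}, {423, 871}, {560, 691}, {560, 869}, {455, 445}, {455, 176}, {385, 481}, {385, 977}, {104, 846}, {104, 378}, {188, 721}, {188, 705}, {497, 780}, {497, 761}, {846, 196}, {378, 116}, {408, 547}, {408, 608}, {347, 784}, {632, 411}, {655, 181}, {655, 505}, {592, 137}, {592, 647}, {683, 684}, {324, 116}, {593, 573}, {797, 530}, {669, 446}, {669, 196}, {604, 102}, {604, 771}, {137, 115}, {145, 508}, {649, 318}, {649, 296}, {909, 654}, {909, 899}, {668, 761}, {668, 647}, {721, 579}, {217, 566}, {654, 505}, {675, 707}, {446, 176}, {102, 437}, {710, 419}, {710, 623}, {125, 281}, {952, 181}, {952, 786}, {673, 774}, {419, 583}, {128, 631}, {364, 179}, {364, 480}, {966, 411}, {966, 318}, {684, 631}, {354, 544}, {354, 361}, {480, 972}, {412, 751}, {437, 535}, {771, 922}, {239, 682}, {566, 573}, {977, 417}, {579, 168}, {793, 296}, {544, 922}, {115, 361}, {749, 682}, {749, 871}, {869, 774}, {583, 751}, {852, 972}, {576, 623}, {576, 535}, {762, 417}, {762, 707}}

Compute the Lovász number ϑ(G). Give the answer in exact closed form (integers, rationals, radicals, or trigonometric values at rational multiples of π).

deg(771) = 2; N(771) = {604, 922}.
Vertex 977 has 2 neighbors: 385, 417.
Vertex 573 has 2 neighbors: 593, 566.
N(649) = {318, 296}, |N(649)| = 2.
119-vertex 2-regular graph: a single 119-cycle (edge-transitive).
The 60 distinct eigenvalues: [2.0, 1.997, 1.989, 1.975, 1.956, 1.931, 1.9, 1.865, 1.824, 1.778, 1.728, 1.672, 1.612, 1.547, 1.478, 1.405, 1.328, 1.247, 1.163, 1.075, 0.985, 0.891, 0.796, 0.698, 0.598, 0.496, 0.393, 0.289, 0.185, 0.079, -0.026, -0.132, -0.237, -0.342, -0.445, -0.547, -0.648, -0.747, -0.844, -0.938, -1.03, -1.119, -1.205, -1.288, -1.367, -1.442, -1.513, -1.58, -1.642, -1.7, -1.754, -1.802, -1.845, -1.883, -1.916, -1.944, -1.966, -1.983, -1.994, -1.999].
λ_max=2, λ_min=-2*cos(pi/119); ϑ = −119·λ_min/(λ_max−λ_min) = 119*cos(pi/119)/(cos(pi/119) + 1).
ϑ(G) ≈ 59.489631564.
Sandwich: α(G)=59 ≤ ϑ(G)=119*cos(pi/119)/(cos(pi/119) + 1) ≤ χ(Ḡ)=60 (both strict).

119*cos(pi/119)/(cos(pi/119) + 1)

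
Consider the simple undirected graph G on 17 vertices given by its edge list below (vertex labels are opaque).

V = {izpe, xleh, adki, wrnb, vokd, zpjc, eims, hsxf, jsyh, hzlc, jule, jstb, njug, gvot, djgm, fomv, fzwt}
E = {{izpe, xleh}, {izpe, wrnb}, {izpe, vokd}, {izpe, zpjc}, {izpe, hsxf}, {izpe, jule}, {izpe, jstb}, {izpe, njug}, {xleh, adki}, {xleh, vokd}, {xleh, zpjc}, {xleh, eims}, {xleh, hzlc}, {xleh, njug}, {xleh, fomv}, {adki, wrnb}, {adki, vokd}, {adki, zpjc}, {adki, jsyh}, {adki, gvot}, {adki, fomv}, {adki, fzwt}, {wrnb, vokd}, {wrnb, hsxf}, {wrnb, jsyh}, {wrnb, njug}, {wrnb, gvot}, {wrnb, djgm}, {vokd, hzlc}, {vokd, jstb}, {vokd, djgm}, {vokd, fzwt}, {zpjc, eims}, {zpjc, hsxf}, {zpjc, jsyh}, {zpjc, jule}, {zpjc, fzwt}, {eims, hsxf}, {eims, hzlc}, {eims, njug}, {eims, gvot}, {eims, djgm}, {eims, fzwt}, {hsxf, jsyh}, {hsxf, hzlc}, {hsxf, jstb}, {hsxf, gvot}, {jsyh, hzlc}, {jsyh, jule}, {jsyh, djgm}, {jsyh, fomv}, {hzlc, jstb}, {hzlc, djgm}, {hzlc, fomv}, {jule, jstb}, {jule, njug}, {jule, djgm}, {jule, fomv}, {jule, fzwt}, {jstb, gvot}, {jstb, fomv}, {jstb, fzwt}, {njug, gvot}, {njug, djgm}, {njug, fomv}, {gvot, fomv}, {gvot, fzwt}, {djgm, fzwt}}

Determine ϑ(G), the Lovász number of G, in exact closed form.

sqrt(17)

Vertex adki has 8 neighbors: xleh, wrnb, vokd, zpjc, jsyh, gvot, fomv, fzwt.
N(fomv) = {xleh, adki, jsyh, hzlc, jule, jstb, njug, gvot}, |N(fomv)| = 8.
Vertex gvot has 8 neighbors: adki, wrnb, eims, hsxf, jstb, njug, fomv, fzwt.
Vertex njug has 8 neighbors: izpe, xleh, wrnb, eims, jule, gvot, djgm, fomv.
G on 17 vertices is 8-regular; SR(17,8,3,4) — a Paley graph.
Distinct eigenvalues (to 4 d.p.): [8.0, 1.5616, -2.5616].
ϑ = −N·λ_min/(λ_max−λ_min) = −17·(-sqrt(17)/2 - 1/2)/(8−(-sqrt(17)/2 - 1/2)) = sqrt(17).
ϑ(G) ≈ 4.12311.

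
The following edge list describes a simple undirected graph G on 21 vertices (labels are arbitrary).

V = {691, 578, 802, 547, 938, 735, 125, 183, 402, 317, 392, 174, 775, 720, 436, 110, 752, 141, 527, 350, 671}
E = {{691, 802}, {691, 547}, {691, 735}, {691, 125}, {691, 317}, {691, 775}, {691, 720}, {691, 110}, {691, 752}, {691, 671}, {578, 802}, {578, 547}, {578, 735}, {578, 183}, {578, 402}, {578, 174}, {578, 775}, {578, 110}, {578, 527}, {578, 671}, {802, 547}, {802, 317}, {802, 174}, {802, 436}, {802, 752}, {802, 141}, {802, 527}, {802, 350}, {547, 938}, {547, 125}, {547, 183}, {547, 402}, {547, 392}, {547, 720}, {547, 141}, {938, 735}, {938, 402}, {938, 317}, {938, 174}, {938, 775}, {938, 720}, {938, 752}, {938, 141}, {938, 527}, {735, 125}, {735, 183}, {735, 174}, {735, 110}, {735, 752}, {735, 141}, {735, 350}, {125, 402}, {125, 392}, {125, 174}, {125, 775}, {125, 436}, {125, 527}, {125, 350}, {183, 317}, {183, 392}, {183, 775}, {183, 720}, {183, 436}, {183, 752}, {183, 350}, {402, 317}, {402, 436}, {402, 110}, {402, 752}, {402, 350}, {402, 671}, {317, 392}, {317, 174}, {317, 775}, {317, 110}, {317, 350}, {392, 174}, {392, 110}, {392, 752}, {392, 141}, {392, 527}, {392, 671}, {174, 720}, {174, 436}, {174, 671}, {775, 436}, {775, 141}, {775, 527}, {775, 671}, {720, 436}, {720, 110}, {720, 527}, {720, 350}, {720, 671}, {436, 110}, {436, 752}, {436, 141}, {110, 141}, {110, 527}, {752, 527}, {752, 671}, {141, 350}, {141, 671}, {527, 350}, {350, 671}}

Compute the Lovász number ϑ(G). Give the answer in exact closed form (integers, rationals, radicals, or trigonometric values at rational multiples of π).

6

deg(691) = 10; N(691) = {802, 547, 735, 125, 317, 775, 720, 110, 752, 671}.
Vertex 671 has 10 neighbors: 691, 578, 402, 392, 174, 775, 720, 752, 141, 350.
Vertex 317 has 10 neighbors: 691, 802, 938, 183, 402, 392, 174, 775, 110, 350.
deg(735) = 10; N(735) = {691, 578, 938, 125, 183, 174, 110, 752, 141, 350}.
Regular of degree 10 on 21 vertices: Kneser K(7,2) on C(7,2)=21 vertices.
A has 3 distinct eigenvalues ≈ [10.0, 1.0, -4.0].
With N=21: ϑ(G) = 21·(-1*(-4))/(10−(-4)) = 6.
≈ 6.0000000 (to 7 d.p.).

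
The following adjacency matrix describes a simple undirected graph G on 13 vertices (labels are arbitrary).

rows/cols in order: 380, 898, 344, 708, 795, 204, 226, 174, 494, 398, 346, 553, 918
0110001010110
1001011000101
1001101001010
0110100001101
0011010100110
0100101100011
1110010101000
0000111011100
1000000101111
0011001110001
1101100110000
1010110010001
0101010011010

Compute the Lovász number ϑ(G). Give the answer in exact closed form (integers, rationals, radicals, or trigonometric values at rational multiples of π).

N(174) = {795, 204, 226, 494, 398, 346}, |N(174)| = 6.
Vertex 346 has 6 neighbors: 380, 898, 708, 795, 174, 494.
deg(918) = 6; N(918) = {898, 708, 204, 494, 398, 553}.
N(398) = {344, 708, 226, 174, 494, 918}, |N(398)| = 6.
G on 13 vertices is 6-regular; SR(13,6,2,3) — a Paley graph.
Distinct eigenvalues (to 4 d.p.): [6.0, 1.3028, -2.3028].
−13·(-sqrt(13)/2 - 1/2) / ((6)−(-sqrt(13)/2 - 1/2)) = sqrt(13) = ϑ(G).
Numerically 3.60555.

sqrt(13)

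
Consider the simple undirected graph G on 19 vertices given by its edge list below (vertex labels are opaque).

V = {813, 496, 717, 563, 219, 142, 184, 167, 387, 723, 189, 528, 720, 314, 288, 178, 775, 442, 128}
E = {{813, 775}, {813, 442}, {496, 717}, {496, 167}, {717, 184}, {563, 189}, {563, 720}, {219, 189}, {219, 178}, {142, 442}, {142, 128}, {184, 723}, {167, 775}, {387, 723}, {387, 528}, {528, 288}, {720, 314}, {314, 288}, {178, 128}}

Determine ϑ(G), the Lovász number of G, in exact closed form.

19*cos(pi/19)/(cos(pi/19) + 1)

Vertex 219 has 2 neighbors: 189, 178.
deg(723) = 2; N(723) = {184, 387}.
deg(813) = 2; N(813) = {775, 442}.
deg(178) = 2; N(178) = {219, 128}.
G on 19 vertices is 2-regular; a single 19-cycle (edge-transitive).
A has 10 distinct eigenvalues ≈ [2.0, 1.891634, 1.578281, 1.093896, 0.490971, -0.165159, -0.803391, -1.354563, -1.758948, -1.972723].
Lovász (edge-transitive): ϑ = −19·(-2*cos(pi/19))/((2)−(-2*cos(pi/19))) = 19*cos(pi/19)/(cos(pi/19) + 1).
Numerically 9.434771374.
9 ≤ 19*cos(pi/19)/(cos(pi/19) + 1) ≤ 10: both strict.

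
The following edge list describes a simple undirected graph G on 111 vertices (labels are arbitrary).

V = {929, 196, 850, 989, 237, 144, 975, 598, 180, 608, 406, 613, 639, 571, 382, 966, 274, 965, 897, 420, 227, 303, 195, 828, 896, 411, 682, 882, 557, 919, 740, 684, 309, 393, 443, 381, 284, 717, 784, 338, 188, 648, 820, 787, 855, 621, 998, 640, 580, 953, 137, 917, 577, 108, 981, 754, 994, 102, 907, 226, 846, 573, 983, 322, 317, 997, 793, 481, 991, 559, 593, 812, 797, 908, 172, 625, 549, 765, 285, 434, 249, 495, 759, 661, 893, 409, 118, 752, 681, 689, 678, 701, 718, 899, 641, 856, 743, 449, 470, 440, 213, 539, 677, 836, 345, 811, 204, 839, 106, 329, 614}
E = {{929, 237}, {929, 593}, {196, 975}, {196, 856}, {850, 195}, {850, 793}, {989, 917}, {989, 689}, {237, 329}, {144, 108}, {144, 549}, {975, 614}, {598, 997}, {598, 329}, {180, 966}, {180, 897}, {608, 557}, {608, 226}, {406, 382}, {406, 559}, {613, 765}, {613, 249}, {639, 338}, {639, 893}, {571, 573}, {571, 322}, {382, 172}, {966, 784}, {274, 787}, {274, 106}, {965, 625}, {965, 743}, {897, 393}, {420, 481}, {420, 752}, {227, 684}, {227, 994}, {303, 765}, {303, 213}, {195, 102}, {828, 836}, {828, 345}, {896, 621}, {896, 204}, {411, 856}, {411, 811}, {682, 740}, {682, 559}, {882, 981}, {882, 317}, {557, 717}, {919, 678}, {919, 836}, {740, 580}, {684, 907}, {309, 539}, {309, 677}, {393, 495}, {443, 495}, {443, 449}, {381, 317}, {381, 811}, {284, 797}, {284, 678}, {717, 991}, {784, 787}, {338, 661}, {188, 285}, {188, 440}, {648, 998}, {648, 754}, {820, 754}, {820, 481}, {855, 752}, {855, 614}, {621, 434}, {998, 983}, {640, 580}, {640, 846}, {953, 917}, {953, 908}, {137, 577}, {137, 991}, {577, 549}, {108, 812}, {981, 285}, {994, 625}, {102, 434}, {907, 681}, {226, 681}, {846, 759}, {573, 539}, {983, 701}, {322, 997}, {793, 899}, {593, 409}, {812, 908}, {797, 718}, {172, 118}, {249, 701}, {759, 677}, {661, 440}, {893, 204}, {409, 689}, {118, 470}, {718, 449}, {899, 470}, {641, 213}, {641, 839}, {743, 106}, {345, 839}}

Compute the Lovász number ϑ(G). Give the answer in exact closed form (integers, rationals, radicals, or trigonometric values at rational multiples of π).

deg(108) = 2; N(108) = {144, 812}.
Vertex 882 has 2 neighbors: 981, 317.
deg(839) = 2; N(839) = {641, 345}.
Vertex 598 has 2 neighbors: 997, 329.
deg(v) = 2 for all v (|V|=111); this is C_{111}, the 111-cycle.
The 56 distinct eigenvalues: [2.0, 1.997, 1.987, 1.971, 1.949, 1.92, 1.886, 1.845, 1.798, 1.746, 1.688, 1.625, 1.556, 1.482, 1.404, 1.321, 1.234, 1.143, 1.049, 0.951, 0.85, 0.746, 0.64, 0.531, 0.421, 0.31, 0.198, 0.085, -0.028, -0.141, -0.254, -0.366, -0.477, -0.586, -0.693, -0.798, -0.9, -1.0, -1.096, -1.189, -1.278, -1.363, -1.444, -1.52, -1.591, -1.657, -1.718, -1.773, -1.822, -1.866, -1.904, -1.935, -1.961, -1.98, -1.993, -1.999].
ϑ = −N·λ_min/(λ_max−λ_min) = −111·(-2*cos(pi/111))/(2−(-2*cos(pi/111))) = 111*cos(pi/111)/(cos(pi/111) + 1).
= 55.48888410… (decimal).
Lovász sandwich 55 ≤ 111*cos(pi/111)/(cos(pi/111) + 1) ≤ 56: both strict.

111*cos(pi/111)/(cos(pi/111) + 1)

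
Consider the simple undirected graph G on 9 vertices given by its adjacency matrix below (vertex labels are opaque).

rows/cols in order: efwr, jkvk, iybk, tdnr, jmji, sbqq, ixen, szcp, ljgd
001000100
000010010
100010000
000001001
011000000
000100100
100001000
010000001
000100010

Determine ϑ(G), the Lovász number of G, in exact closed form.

deg(tdnr) = 2; N(tdnr) = {sbqq, ljgd}.
Vertex ljgd has 2 neighbors: tdnr, szcp.
N(jmji) = {jkvk, iybk}, |N(jmji)| = 2.
deg(szcp) = 2; N(szcp) = {jkvk, ljgd}.
9-vertex 2-regular graph: connected 2-regular on 9 ⇒ C_{9}.
Distinct eigenvalues (to 6 d.p.): [2.0, 1.532089, 0.347296, -1.0, -1.879385].
Lovász: ϑ = −9(-2*cos(pi/9))/(2+-(-1)*2*cos(pi/9)) = 9*cos(pi/9)/(cos(pi/9) + 1).
≈ 4.3600896 (to 7 d.p.).
4 ≤ 9*cos(pi/9)/(cos(pi/9) + 1) ≤ 5: both strict.

9*cos(pi/9)/(cos(pi/9) + 1)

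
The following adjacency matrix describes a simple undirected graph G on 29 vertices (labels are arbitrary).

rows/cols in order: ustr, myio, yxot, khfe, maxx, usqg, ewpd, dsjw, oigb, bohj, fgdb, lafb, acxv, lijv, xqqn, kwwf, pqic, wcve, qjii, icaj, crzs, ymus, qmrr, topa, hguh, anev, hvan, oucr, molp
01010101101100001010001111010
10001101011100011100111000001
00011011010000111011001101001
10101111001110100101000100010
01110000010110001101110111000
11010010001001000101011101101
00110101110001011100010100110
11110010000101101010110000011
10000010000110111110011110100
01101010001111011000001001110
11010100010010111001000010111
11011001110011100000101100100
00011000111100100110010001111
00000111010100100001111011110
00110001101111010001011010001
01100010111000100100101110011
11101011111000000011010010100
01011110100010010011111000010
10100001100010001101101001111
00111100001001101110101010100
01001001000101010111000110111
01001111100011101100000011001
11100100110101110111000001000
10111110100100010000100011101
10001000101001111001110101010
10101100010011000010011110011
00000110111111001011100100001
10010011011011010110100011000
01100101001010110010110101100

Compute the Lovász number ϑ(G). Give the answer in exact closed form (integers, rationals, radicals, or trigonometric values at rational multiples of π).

N(oucr) = {ustr, khfe, ewpd, dsjw, bohj, fgdb, acxv, lijv, kwwf, wcve, qjii, crzs, hguh, anev}, |N(oucr)| = 14.
Vertex icaj has 14 neighbors: yxot, khfe, maxx, usqg, fgdb, lijv, xqqn, pqic, wcve, qjii, crzs, qmrr, hguh, hvan.
Vertex ewpd has 14 neighbors: yxot, khfe, usqg, dsjw, oigb, bohj, lijv, kwwf, pqic, wcve, ymus, topa, hvan, oucr.
deg(bohj) = 14; N(bohj) = {myio, yxot, maxx, ewpd, fgdb, lafb, acxv, lijv, kwwf, pqic, qmrr, anev, hvan, oucr}.
deg(v) = 14 for all v (|V|=29); Paley(29): SR with (k,λ,μ)=(14,6,7).
spec(A) ≈ [14.0, 2.1926, -3.1926] (distinct, 4 d.p.).
ϑ = −N·λ_min/(λ_max−λ_min) = −29·(-sqrt(29)/2 - 1/2)/(14−(-sqrt(29)/2 - 1/2)) = sqrt(29).
Numerically 5.385164807.

sqrt(29)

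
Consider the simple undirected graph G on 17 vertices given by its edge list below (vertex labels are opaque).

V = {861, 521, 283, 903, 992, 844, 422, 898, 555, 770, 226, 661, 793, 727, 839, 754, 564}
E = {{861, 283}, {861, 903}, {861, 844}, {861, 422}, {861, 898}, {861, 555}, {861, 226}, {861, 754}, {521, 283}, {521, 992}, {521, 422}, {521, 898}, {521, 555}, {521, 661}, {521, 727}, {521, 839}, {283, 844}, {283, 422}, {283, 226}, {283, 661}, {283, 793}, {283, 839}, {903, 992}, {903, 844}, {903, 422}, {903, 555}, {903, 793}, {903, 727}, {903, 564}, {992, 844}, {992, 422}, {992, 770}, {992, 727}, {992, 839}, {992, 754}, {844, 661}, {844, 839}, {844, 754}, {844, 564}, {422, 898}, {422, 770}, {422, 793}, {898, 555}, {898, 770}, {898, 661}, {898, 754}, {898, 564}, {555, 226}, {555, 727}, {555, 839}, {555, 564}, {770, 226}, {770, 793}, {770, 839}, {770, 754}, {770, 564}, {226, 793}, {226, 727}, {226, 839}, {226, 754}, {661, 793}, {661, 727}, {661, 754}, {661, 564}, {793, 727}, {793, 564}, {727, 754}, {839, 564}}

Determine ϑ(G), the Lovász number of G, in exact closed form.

Vertex 898 has 8 neighbors: 861, 521, 422, 555, 770, 661, 754, 564.
deg(861) = 8; N(861) = {283, 903, 844, 422, 898, 555, 226, 754}.
N(422) = {861, 521, 283, 903, 992, 898, 770, 793}, |N(422)| = 8.
N(770) = {992, 422, 898, 226, 793, 839, 754, 564}, |N(770)| = 8.
Every vertex has degree 8 (N=17); strongly regular (17,8,3,4).
The 3 distinct eigenvalues: [8.0, 1.5616, -2.5616].
Lovász (edge-transitive): ϑ = −17·(-sqrt(17)/2 - 1/2)/((8)−(-sqrt(17)/2 - 1/2)) = sqrt(17).
ϑ(G) ≈ 4.1231056.

sqrt(17)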